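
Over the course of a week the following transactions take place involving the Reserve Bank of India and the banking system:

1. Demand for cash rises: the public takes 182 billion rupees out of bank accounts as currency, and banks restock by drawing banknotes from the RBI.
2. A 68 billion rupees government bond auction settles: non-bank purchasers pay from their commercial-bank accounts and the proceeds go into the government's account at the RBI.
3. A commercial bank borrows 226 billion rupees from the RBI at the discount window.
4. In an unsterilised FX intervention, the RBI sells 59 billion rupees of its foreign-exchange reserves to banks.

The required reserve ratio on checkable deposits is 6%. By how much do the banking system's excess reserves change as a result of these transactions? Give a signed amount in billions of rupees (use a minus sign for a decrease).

Currency withdrawal 182 billion rupees: reserves −182B, deposits −182B.
Government account inflow 68 billion rupees: reserves −68B, deposits −68B.
Discount-window loan 226 billion rupees: reserves +226B, deposits 0.
FX sale 59 billion rupees: reserves −59B, deposits 0.
Totals: Δreserves = −83B, Δdeposits = −250B.
Δrequired reserves = 6% × −250B = −15B.
Δexcess reserves = Δreserves − Δrequired = −83B − (−15B) = -68 billion.

-68 billion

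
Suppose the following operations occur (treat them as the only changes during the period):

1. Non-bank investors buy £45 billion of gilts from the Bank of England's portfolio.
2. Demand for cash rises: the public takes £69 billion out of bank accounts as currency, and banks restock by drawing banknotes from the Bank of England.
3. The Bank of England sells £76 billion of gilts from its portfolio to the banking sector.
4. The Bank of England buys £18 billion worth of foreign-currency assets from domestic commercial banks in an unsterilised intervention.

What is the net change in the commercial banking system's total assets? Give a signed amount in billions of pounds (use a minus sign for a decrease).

-£114 billion

Asset sale (to non-banks) £45 billion: bank balance sheets shrink → −£45B.
Currency withdrawal £69 billion: bank balance sheets shrink → −£69B.
OMO sale (to banks) £76 billion: just an asset swap on bank balance sheets → 0.
FX purchase £18 billion: just an asset swap on bank balance sheets → 0.
Net: −45 − 69 + 0 + 0 = -£114 billion.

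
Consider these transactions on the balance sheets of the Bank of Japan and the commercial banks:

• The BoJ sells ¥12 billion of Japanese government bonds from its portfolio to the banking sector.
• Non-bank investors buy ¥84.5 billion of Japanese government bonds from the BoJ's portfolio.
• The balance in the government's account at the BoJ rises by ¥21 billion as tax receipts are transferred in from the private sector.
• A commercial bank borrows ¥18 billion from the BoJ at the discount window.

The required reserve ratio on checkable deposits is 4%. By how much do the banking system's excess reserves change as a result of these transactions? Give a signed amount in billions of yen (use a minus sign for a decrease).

-¥95.28 billion

OMO sale (to banks) ¥12 billion: reserves −¥12B, deposits 0.
Asset sale (to non-banks) ¥84.5 billion: reserves −¥84.5B, deposits −¥84.5B.
Government account inflow ¥21 billion: reserves −¥21B, deposits −¥21B.
Discount-window loan ¥18 billion: reserves +¥18B, deposits 0.
Totals: Δreserves = −¥99.5B, Δdeposits = −¥105.5B.
Δrequired reserves = 4% × −¥105.5B = −¥4.22B.
Δexcess reserves = Δreserves − Δrequired = −¥99.5B − (−¥4.22B) = -¥95.28 billion.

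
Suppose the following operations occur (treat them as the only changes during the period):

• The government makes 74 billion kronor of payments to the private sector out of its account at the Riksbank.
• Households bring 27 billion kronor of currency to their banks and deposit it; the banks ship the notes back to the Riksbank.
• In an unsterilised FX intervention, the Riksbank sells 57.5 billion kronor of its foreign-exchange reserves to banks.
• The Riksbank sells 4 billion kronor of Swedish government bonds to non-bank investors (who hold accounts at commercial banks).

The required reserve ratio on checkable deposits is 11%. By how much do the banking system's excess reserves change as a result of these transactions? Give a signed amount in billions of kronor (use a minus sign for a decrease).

Government spending 74 billion kronor: reserves +74B, deposits +74B.
Currency deposit 27 billion kronor: reserves +27B, deposits +27B.
FX sale 57.5 billion kronor: reserves −57.5B, deposits 0.
Asset sale (to non-banks) 4 billion kronor: reserves −4B, deposits −4B.
Totals: Δreserves = +39.5B, Δdeposits = +97B.
Δrequired reserves = 11% × +97B = +10.67B.
Δexcess reserves = Δreserves − Δrequired = +39.5B − (+10.67B) = +28.83 billion.

+28.83 billion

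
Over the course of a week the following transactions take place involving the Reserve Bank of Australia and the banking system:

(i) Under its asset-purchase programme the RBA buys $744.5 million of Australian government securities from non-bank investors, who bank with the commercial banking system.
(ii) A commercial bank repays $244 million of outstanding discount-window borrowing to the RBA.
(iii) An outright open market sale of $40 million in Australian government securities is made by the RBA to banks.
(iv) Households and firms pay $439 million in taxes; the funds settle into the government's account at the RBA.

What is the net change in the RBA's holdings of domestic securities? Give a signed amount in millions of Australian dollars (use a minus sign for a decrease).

Asset purchase (from non-banks) $744.5 million: securities added to the RBA's portfolio → +$744.5M.
Discount-window repayment $244 million: the RBA's securities portfolio is untouched → 0.
OMO sale (to banks) $40 million: securities removed from the RBA's portfolio → −$40M.
Government account inflow $439 million: the RBA's securities portfolio is untouched → 0.
Net: 744.5 + 0 − 40 + 0 = +$704.5 million.

+$704.5 million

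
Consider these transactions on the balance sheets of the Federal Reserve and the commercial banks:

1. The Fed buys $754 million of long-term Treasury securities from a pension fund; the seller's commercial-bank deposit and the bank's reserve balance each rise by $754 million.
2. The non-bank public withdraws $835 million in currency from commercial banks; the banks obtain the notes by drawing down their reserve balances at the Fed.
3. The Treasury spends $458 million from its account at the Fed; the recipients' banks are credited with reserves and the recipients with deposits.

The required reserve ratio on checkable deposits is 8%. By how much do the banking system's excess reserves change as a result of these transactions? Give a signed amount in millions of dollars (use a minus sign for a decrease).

+$346.84 million

Asset purchase (from non-banks) $754 million: reserves +$754M, deposits +$754M.
Currency withdrawal $835 million: reserves −$835M, deposits −$835M.
Government spending $458 million: reserves +$458M, deposits +$458M.
Totals: Δreserves = +$377M, Δdeposits = +$377M.
Δrequired reserves = 8% × +$377M = +$30.16M.
Δexcess reserves = Δreserves − Δrequired = +$377M − (+$30.16M) = +$346.84 million.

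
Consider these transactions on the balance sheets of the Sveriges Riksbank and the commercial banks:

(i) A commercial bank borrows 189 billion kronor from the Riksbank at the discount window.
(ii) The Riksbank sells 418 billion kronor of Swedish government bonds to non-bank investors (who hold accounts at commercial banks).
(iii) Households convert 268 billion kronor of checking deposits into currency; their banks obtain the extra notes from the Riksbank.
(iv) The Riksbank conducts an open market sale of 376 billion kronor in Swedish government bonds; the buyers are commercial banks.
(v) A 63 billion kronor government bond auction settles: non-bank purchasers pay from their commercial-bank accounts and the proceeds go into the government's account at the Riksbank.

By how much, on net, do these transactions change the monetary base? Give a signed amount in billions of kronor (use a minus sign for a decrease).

-668 billion

Discount-window loan 189 billion kronor: Riksbank balance sheet expands → +189B.
Asset sale (to non-banks) 418 billion kronor: Riksbank balance sheet contracts → −418B.
Currency withdrawal 268 billion kronor: just a shift between currency and reserves — both are base money → 0.
OMO sale (to banks) 376 billion kronor: Riksbank balance sheet contracts → −376B.
Government account inflow 63 billion kronor: reserves shift to a non-base liability → −63B.
Net: 189 − 418 + 0 − 376 − 63 = -668 billion.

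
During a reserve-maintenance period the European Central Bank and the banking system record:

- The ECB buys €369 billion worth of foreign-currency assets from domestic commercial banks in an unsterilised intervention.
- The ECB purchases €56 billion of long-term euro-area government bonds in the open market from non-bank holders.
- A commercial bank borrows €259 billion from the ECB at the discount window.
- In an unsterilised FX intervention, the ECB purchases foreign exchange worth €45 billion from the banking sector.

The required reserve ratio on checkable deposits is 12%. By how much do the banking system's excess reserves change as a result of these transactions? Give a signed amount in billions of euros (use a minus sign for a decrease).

FX purchase €369 billion: reserves +€369B, deposits 0.
Asset purchase (from non-banks) €56 billion: reserves +€56B, deposits +€56B.
Discount-window loan €259 billion: reserves +€259B, deposits 0.
FX purchase €45 billion: reserves +€45B, deposits 0.
Totals: Δreserves = +€729B, Δdeposits = +€56B.
Δrequired reserves = 12% × +€56B = +€6.72B.
Δexcess reserves = Δreserves − Δrequired = +€729B − (+€6.72B) = +€722.28 billion.

+€722.28 billion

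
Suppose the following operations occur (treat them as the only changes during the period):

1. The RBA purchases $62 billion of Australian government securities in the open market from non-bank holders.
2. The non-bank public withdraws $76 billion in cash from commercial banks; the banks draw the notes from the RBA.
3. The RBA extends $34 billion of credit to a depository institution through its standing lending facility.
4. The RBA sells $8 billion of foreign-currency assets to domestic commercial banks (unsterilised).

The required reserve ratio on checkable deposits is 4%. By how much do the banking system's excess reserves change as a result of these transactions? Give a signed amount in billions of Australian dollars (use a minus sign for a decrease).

+$12.56 billion

Asset purchase (from non-banks) $62 billion: reserves +$62B, deposits +$62B.
Currency withdrawal $76 billion: reserves −$76B, deposits −$76B.
Discount-window loan $34 billion: reserves +$34B, deposits 0.
FX sale $8 billion: reserves −$8B, deposits 0.
Totals: Δreserves = +$12B, Δdeposits = −$14B.
Δrequired reserves = 4% × −$14B = −$0.56B.
Δexcess reserves = Δreserves − Δrequired = +$12B − (−$0.56B) = +$12.56 billion.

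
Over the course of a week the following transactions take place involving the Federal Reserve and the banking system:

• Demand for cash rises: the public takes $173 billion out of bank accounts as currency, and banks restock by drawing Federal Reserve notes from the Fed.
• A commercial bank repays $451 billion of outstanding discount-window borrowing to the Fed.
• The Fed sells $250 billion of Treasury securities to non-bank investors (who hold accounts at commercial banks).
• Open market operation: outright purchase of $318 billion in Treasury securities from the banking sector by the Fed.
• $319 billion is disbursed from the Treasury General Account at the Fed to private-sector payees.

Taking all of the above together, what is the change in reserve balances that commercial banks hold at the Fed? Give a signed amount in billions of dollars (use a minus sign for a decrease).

Fed balance sheet:
  Assets:      Securities +$68B, Loans to banks −$451B
  Liabilities: Bank reserves −$237B, Currency in circulation +$173B, Government deposits −$319B
So the change in reserve balances that commercial banks hold at the Fed is -$237 billion.

-$237 billion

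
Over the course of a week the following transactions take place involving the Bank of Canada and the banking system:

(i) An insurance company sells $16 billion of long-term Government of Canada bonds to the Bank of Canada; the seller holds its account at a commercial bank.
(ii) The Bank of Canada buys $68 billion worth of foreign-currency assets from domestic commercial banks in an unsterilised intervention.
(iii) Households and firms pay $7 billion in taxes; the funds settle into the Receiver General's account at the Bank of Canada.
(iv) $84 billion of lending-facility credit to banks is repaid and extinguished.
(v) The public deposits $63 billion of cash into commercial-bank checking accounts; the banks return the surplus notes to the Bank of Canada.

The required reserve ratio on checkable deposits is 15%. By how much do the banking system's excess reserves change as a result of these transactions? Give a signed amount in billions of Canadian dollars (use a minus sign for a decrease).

Asset purchase (from non-banks) $16 billion: reserves +$16B, deposits +$16B.
FX purchase $68 billion: reserves +$68B, deposits 0.
Government account inflow $7 billion: reserves −$7B, deposits −$7B.
Discount-window repayment $84 billion: reserves −$84B, deposits 0.
Currency deposit $63 billion: reserves +$63B, deposits +$63B.
Totals: Δreserves = +$56B, Δdeposits = +$72B.
Δrequired reserves = 15% × +$72B = +$10.8B.
Δexcess reserves = Δreserves − Δrequired = +$56B − (+$10.8B) = +$45.2 billion.

+$45.2 billion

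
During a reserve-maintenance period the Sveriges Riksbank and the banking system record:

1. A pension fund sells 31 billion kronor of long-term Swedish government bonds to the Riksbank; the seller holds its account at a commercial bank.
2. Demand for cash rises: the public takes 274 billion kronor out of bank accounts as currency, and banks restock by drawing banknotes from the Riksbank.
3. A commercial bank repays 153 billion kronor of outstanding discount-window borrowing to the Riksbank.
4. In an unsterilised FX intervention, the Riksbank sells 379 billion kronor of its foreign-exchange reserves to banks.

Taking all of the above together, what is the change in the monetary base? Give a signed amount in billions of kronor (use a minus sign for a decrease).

-501 billion

Riksbank balance sheet:
  Assets:      Securities +31B, Loans to banks −153B, Foreign assets −379B
  Liabilities: Bank reserves −775B, Currency in circulation +274B
Commercial banking system:
  Assets:      Reserves at CB −775B, Foreign assets +379B
  Liabilities: Checkable deposits −243B, Borrowings from CB −153B
Monetary base = currency + reserves: +274B + (−775B) = -501 billion.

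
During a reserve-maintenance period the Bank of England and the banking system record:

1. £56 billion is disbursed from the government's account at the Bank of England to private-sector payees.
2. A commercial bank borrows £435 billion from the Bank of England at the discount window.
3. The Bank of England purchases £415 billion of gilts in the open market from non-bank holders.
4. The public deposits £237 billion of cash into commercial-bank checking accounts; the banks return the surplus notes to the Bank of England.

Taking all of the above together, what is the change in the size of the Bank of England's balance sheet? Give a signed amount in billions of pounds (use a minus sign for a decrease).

+£850 billion

Bank of England balance sheet:
  Assets:      Securities +£415B, Loans to banks +£435B
  Liabilities: Bank reserves +£1143B, Currency in circulation −£237B, Government deposits −£56B
Commercial banking system:
  Assets:      Reserves at CB +£1143B
  Liabilities: Checkable deposits +£708B, Borrowings from CB +£435B
Change in total Bank of England assets = +£850 billion.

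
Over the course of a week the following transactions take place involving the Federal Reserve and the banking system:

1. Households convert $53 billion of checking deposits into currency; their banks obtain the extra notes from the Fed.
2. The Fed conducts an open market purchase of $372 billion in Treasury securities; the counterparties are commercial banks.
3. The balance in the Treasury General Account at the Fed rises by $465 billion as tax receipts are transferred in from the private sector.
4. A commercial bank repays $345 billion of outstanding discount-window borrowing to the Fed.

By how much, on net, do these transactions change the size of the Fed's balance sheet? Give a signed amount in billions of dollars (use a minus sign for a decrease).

Currency withdrawal $53 billion: only the composition of liabilities changes → 0.
OMO purchase (from banks) $372 billion: a Fed asset is acquired → +$372B.
Government account inflow $465 billion: only the composition of liabilities changes → 0.
Discount-window repayment $345 billion: a Fed asset is shed → −$345B.
Net: 0 + 372 + 0 − 345 = +$27 billion.

+$27 billion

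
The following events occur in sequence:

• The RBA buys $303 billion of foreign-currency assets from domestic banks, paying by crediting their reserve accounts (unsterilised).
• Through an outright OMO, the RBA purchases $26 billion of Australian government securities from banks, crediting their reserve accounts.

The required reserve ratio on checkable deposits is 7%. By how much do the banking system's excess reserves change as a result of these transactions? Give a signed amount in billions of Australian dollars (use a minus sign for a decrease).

+$329 billion

FX purchase $303 billion: reserves +$303B, deposits 0.
OMO purchase (from banks) $26 billion: reserves +$26B, deposits 0.
Totals: Δreserves = +$329B, Δdeposits = 0.
Δrequired reserves = 7% × 0 = 0.
Δexcess reserves = Δreserves − Δrequired = +$329B − (0) = +$329 billion.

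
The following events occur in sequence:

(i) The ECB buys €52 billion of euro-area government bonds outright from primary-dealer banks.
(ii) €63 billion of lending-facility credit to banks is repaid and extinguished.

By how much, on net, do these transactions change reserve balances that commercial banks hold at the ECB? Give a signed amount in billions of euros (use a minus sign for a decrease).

-€11 billion

OMO purchase (from banks) €52 billion: the ECB pays by crediting reserve accounts → +€52B.
Discount-window repayment €63 billion: repayment is debited from reserves → −€63B.
Net: 52 − 63 = -€11 billion.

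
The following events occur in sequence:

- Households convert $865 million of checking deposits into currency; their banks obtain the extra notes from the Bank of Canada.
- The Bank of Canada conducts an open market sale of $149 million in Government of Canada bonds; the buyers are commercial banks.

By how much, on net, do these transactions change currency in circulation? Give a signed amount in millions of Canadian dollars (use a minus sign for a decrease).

Currency withdrawal $865 million: notes leave the central bank → +$865M.
OMO sale (to banks) $149 million: no currency enters or leaves circulation → 0.
Net: 865 + 0 = +$865 million.

+$865 million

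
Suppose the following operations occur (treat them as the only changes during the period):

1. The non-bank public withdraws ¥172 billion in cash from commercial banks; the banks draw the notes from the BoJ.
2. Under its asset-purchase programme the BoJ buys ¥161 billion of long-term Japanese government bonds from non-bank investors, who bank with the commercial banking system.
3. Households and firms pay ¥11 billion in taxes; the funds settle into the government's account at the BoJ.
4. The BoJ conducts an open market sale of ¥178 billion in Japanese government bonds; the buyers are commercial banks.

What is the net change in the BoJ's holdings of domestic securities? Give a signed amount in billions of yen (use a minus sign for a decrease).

BoJ balance sheet:
  Assets:      Securities −¥17B
  Liabilities: Bank reserves −¥200B, Currency in circulation +¥172B, Government deposits +¥11B
So the change in the BoJ's holdings of domestic securities is -¥17 billion.

-¥17 billion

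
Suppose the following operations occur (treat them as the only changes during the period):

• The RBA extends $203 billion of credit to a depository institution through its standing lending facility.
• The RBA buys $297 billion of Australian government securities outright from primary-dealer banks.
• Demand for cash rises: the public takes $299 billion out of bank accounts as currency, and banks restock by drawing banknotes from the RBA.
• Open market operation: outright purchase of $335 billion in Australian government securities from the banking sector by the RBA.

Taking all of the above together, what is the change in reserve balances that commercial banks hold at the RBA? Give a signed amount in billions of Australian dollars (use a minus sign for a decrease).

RBA balance sheet:
  Assets:      Securities +$632B, Loans to banks +$203B
  Liabilities: Bank reserves +$536B, Currency in circulation +$299B
Commercial banking system:
  Assets:      Reserves at CB +$536B, Securities −$632B
  Liabilities: Checkable deposits −$299B, Borrowings from CB +$203B
So the change in reserve balances that commercial banks hold at the RBA is +$536 billion.

+$536 billion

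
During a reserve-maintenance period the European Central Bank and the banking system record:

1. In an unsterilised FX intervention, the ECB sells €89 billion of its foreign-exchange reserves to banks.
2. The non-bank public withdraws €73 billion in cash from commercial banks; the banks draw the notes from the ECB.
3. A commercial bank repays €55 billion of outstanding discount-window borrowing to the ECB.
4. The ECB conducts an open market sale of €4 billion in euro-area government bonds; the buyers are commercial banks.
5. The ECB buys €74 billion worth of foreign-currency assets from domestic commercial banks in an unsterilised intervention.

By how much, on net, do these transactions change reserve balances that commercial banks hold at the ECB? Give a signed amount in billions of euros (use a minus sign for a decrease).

ECB balance sheet:
  Assets:      Securities −€4B, Loans to banks −€55B, Foreign assets −€15B
  Liabilities: Bank reserves −€147B, Currency in circulation +€73B
Commercial banking system:
  Assets:      Reserves at CB −€147B, Securities +€4B, Foreign assets +€15B
  Liabilities: Checkable deposits −€73B, Borrowings from CB −€55B
So the change in reserve balances that commercial banks hold at the ECB is -€147 billion.

-€147 billion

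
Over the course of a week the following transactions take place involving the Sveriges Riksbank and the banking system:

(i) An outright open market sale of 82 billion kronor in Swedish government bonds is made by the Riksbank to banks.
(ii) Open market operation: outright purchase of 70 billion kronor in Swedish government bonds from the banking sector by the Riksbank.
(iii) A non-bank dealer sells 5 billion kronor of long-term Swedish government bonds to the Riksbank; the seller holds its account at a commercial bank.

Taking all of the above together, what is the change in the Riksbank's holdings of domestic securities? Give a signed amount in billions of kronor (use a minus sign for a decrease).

-7 billion

OMO sale (to banks) 82 billion kronor: securities removed from the Riksbank's portfolio → −82B.
OMO purchase (from banks) 70 billion kronor: securities added to the Riksbank's portfolio → +70B.
Asset purchase (from non-banks) 5 billion kronor: securities added to the Riksbank's portfolio → +5B.
Net: −82 + 70 + 5 = -7 billion.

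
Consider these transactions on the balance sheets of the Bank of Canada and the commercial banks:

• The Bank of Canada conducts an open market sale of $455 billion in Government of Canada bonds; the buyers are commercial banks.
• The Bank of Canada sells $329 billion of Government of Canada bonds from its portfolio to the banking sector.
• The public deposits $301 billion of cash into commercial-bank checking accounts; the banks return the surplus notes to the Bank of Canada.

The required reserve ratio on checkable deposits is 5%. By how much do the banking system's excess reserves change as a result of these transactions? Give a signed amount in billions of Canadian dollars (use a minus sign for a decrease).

-$498.05 billion

OMO sale (to banks) $455 billion: reserves −$455B, deposits 0.
OMO sale (to banks) $329 billion: reserves −$329B, deposits 0.
Currency deposit $301 billion: reserves +$301B, deposits +$301B.
Totals: Δreserves = −$483B, Δdeposits = +$301B.
Δrequired reserves = 5% × +$301B = +$15.05B.
Δexcess reserves = Δreserves − Δrequired = −$483B − (+$15.05B) = -$498.05 billion.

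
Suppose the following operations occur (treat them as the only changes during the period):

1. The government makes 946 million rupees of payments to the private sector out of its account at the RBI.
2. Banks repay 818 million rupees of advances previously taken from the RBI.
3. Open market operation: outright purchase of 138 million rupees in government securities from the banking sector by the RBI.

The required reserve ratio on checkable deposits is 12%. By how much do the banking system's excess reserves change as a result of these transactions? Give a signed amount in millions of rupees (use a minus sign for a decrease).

+152.48 million

Government spending 946 million rupees: reserves +946M, deposits +946M.
Discount-window repayment 818 million rupees: reserves −818M, deposits 0.
OMO purchase (from banks) 138 million rupees: reserves +138M, deposits 0.
Totals: Δreserves = +266M, Δdeposits = +946M.
Δrequired reserves = 12% × +946M = +113.52M.
Δexcess reserves = Δreserves − Δrequired = +266M − (+113.52M) = +152.48 million.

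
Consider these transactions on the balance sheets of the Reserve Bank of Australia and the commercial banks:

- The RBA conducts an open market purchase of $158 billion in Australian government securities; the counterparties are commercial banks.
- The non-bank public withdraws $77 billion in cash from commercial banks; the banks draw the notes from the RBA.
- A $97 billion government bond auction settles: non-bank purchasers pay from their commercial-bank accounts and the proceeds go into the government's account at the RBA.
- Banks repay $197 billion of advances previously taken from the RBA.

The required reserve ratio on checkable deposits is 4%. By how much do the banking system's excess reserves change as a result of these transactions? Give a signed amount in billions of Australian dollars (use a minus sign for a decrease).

-$206.04 billion

OMO purchase (from banks) $158 billion: reserves +$158B, deposits 0.
Currency withdrawal $77 billion: reserves −$77B, deposits −$77B.
Government account inflow $97 billion: reserves −$97B, deposits −$97B.
Discount-window repayment $197 billion: reserves −$197B, deposits 0.
Totals: Δreserves = −$213B, Δdeposits = −$174B.
Δrequired reserves = 4% × −$174B = −$6.96B.
Δexcess reserves = Δreserves − Δrequired = −$213B − (−$6.96B) = -$206.04 billion.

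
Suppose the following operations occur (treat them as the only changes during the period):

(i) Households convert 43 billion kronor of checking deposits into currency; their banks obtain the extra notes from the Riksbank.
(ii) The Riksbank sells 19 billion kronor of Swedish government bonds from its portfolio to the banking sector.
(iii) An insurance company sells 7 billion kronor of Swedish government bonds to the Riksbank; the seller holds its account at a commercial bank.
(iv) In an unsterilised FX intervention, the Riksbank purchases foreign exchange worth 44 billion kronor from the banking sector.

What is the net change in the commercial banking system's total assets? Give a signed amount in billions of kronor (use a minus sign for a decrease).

Currency withdrawal 43 billion kronor: bank balance sheets shrink → −43B.
OMO sale (to banks) 19 billion kronor: just an asset swap on bank balance sheets → 0.
Asset purchase (from non-banks) 7 billion kronor: bank balance sheets expand → +7B.
FX purchase 44 billion kronor: just an asset swap on bank balance sheets → 0.
Net: −43 + 0 + 7 + 0 = -36 billion.

-36 billion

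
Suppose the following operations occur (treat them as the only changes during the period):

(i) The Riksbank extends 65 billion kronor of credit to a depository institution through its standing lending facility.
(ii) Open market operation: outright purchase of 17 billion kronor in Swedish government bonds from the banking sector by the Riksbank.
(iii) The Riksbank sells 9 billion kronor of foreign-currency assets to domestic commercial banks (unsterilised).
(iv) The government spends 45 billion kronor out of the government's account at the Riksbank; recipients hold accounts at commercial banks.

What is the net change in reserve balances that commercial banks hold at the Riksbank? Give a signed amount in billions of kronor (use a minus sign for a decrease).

+118 billion

Discount-window loan 65 billion kronor: the loan is credited to the bank's reserve account → +65B.
OMO purchase (from banks) 17 billion kronor: the Riksbank pays by crediting reserve accounts → +17B.
FX sale 9 billion kronor: the buying banks pay out of their reserve balances → −9B.
Government spending 45 billion kronor: government payments flow into bank reserve accounts → +45B.
Net: 65 + 17 − 9 + 45 = +118 billion.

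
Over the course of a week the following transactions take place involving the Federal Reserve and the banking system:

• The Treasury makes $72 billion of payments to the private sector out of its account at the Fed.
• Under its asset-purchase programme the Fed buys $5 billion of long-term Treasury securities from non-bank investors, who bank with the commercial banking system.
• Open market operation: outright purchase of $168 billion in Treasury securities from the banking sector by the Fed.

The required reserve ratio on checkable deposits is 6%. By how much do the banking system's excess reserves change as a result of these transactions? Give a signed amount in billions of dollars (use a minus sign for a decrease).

Government spending $72 billion: reserves +$72B, deposits +$72B.
Asset purchase (from non-banks) $5 billion: reserves +$5B, deposits +$5B.
OMO purchase (from banks) $168 billion: reserves +$168B, deposits 0.
Totals: Δreserves = +$245B, Δdeposits = +$77B.
Δrequired reserves = 6% × +$77B = +$4.62B.
Δexcess reserves = Δreserves − Δrequired = +$245B − (+$4.62B) = +$240.38 billion.

+$240.38 billion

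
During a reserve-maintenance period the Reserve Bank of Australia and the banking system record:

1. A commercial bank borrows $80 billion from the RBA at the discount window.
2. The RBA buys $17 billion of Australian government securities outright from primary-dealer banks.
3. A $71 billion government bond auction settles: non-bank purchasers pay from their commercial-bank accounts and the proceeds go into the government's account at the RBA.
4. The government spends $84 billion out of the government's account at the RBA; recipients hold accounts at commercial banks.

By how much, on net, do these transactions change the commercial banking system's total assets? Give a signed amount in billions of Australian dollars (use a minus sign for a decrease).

+$93 billion

RBA balance sheet:
  Assets:      Securities +$17B, Loans to banks +$80B
  Liabilities: Bank reserves +$110B, Government deposits −$13B
Commercial banking system:
  Assets:      Reserves at CB +$110B, Securities −$17B
  Liabilities: Checkable deposits +$13B, Borrowings from CB +$80B
Change in total bank assets = +$93 billion.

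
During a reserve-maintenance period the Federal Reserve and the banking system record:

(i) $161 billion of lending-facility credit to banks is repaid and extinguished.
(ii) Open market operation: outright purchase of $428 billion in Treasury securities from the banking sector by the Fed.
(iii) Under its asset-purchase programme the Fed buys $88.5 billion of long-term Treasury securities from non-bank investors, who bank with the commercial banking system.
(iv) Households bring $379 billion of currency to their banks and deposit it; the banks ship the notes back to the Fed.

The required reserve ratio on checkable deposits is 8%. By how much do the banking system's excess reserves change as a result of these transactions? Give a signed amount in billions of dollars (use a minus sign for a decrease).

+$697.1 billion

Discount-window repayment $161 billion: reserves −$161B, deposits 0.
OMO purchase (from banks) $428 billion: reserves +$428B, deposits 0.
Asset purchase (from non-banks) $88.5 billion: reserves +$88.5B, deposits +$88.5B.
Currency deposit $379 billion: reserves +$379B, deposits +$379B.
Totals: Δreserves = +$734.5B, Δdeposits = +$467.5B.
Δrequired reserves = 8% × +$467.5B = +$37.4B.
Δexcess reserves = Δreserves − Δrequired = +$734.5B − (+$37.4B) = +$697.1 billion.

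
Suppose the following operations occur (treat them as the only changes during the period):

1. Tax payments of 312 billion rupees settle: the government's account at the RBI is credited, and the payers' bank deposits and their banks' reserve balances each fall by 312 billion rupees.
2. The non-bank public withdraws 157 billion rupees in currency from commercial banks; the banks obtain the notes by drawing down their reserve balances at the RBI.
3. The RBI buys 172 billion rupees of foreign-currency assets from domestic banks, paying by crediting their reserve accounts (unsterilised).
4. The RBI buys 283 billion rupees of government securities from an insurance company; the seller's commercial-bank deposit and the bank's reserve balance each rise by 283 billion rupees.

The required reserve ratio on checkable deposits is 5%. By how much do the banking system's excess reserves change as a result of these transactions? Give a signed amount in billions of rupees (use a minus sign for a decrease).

-4.7 billion

Government account inflow 312 billion rupees: reserves −312B, deposits −312B.
Currency withdrawal 157 billion rupees: reserves −157B, deposits −157B.
FX purchase 172 billion rupees: reserves +172B, deposits 0.
Asset purchase (from non-banks) 283 billion rupees: reserves +283B, deposits +283B.
Totals: Δreserves = −14B, Δdeposits = −186B.
Δrequired reserves = 5% × −186B = −9.3B.
Δexcess reserves = Δreserves − Δrequired = −14B − (−9.3B) = -4.7 billion.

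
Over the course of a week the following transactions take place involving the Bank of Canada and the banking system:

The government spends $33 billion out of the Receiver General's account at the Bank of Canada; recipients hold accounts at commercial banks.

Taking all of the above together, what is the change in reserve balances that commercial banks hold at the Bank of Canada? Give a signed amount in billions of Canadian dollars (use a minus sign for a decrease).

Bank of Canada balance sheet:
  Assets:      no change
  Liabilities: Bank reserves +$33B, Government deposits −$33B
Commercial banking system:
  Assets:      Reserves at CB +$33B
  Liabilities: Checkable deposits +$33B
So the change in reserve balances that commercial banks hold at the Bank of Canada is +$33 billion.

+$33 billion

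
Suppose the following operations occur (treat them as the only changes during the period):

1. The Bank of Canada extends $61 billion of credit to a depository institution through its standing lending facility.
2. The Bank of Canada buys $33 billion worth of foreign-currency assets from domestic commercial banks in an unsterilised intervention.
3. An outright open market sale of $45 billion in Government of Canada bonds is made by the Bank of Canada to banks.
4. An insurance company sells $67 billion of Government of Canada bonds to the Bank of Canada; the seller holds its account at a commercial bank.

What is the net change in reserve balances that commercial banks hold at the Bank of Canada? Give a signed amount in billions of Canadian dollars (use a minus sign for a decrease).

Discount-window loan $61 billion: the loan is credited to the bank's reserve account → +$61B.
FX purchase $33 billion: the Bank of Canada pays by crediting reserve accounts → +$33B.
OMO sale (to banks) $45 billion: the buying banks pay out of their reserve balances → −$45B.
Asset purchase (from non-banks) $67 billion: the Bank of Canada pays by crediting reserve accounts → +$67B.
Net: 61 + 33 − 45 + 67 = +$116 billion.

+$116 billion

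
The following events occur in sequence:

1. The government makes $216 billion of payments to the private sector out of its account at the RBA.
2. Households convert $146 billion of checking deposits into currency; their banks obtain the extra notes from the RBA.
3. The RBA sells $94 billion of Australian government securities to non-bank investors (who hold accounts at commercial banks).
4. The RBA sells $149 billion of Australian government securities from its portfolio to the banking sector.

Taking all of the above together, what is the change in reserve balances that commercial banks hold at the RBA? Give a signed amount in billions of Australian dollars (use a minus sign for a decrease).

-$173 billion

Government spending $216 billion: government payments flow into bank reserve accounts → +$216B.
Currency withdrawal $146 billion: banks swap reserves for currency → −$146B.
Asset sale (to non-banks) $94 billion: the non-bank buyers' banks settle from reserves → −$94B.
OMO sale (to banks) $149 billion: the buying banks pay out of their reserve balances → −$149B.
Net: 216 − 146 − 94 − 149 = -$173 billion.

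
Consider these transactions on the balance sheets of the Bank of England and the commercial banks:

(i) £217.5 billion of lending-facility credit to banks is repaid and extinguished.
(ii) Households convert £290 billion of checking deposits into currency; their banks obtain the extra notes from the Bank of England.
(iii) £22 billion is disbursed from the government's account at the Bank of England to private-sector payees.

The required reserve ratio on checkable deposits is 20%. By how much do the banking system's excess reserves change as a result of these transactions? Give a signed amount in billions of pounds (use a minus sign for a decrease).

-£431.9 billion

Discount-window repayment £217.5 billion: reserves −£217.5B, deposits 0.
Currency withdrawal £290 billion: reserves −£290B, deposits −£290B.
Government spending £22 billion: reserves +£22B, deposits +£22B.
Totals: Δreserves = −£485.5B, Δdeposits = −£268B.
Δrequired reserves = 20% × −£268B = −£53.6B.
Δexcess reserves = Δreserves − Δrequired = −£485.5B − (−£53.6B) = -£431.9 billion.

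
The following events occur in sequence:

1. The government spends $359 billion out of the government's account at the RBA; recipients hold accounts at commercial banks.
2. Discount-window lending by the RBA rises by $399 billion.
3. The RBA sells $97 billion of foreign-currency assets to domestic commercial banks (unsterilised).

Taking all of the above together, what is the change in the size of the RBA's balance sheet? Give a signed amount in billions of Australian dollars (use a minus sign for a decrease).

Government spending $359 billion: only the composition of liabilities changes → 0.
Discount-window loan $399 billion: an RBA asset is acquired → +$399B.
FX sale $97 billion: an RBA asset is shed → −$97B.
Net: 0 + 399 − 97 = +$302 billion.

+$302 billion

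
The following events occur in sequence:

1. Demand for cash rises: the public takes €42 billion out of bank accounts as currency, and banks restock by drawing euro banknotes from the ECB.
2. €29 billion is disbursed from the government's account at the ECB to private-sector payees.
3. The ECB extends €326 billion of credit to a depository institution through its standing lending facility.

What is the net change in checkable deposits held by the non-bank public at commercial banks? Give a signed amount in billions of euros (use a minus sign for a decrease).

-€13 billion

ECB balance sheet:
  Assets:      Loans to banks +€326B
  Liabilities: Bank reserves +€313B, Currency in circulation +€42B, Government deposits −€29B
Commercial banking system:
  Assets:      Reserves at CB +€313B
  Liabilities: Checkable deposits −€13B, Borrowings from CB +€326B
So the change in checkable deposits held by the non-bank public at commercial banks is -€13 billion.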